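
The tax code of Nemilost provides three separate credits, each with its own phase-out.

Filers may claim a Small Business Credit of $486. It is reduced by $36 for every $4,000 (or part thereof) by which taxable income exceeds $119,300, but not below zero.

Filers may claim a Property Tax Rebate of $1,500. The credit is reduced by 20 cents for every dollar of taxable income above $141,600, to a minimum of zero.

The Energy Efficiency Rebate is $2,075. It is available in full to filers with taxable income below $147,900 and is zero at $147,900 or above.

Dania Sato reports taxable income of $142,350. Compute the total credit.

$3,695

Small Business Credit: income exceeds $119,300 by $23,050, which is 6 full-or-partial $4,000 increments; reduction = 6 × $36 = $216, leaving $270.
Property Tax Rebate: 20% of the $750 excess over $141,600 is $150; credit = $1,500 − $150 = $1,350.
Energy Efficiency Rebate: $142,350 is below the $147,900 cutoff, so the full $2,075 applies.
Total: $270 + $1,350 + $2,075 = $3,695.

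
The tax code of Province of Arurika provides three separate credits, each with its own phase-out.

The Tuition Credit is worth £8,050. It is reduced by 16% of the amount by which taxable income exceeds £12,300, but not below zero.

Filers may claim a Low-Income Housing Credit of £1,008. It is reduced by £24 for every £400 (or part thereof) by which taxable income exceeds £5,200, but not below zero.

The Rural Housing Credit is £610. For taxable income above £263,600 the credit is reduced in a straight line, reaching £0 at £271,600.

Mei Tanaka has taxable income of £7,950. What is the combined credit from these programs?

Tuition Credit: £7,950 is at or below the £12,300 threshold, so the full £8,050 applies.
Low-Income Housing Credit: income exceeds £5,200 by £2,750, which is 7 full-or-partial £400 increments; reduction = 7 × £24 = £168, leaving £840.
Rural Housing Credit: £7,950 is at or below the £263,600 threshold, so the full £610 applies.
Total: £8,050 + £840 + £610 = £9,500.

£9,500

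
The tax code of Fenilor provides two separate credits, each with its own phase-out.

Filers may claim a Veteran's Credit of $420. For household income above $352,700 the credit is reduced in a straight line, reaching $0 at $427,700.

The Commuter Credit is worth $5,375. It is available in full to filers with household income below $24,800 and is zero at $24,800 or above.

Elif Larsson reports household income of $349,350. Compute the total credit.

Veteran's Credit: $349,350 is at or below the $352,700 threshold, so the full $420 applies.
Commuter Credit: $349,350 meets or exceeds the $24,800 cutoff, so the credit is $0.
Total: $420 + $0 = $420.

$420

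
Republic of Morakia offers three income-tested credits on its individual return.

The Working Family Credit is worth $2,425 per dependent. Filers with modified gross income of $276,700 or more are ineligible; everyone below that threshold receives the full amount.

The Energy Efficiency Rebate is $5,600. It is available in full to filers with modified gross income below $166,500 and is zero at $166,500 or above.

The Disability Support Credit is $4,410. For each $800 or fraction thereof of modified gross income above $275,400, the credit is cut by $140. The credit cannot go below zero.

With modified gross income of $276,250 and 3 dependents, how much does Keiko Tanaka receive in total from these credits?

Working Family Credit: base = 3 × $2,425 = $7,275. $276,250 is below the $276,700 cutoff, so the full $7,275 applies.
Energy Efficiency Rebate: $276,250 meets or exceeds the $166,500 cutoff, so the credit is $0.
Disability Support Credit: income exceeds $275,400 by $850, which is 2 full-or-partial $800 increments; reduction = 2 × $140 = $280, leaving $4,130.
Total: $7,275 + $0 + $4,130 = $11,405.

$11,405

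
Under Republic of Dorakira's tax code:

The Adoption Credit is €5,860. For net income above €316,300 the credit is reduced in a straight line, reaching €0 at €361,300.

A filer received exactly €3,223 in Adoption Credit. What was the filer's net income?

€336,550

€3,223 is 3,223/5,860 of the full €5,860, so 2,637/5,860 of the €45,000 range has been used: income = €316,300 + €45,000 × 2,637/5,860 = €336,550.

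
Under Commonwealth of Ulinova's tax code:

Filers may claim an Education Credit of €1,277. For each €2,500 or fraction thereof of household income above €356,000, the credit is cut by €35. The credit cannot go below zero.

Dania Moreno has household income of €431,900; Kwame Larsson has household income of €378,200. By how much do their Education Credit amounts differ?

Dania (€431,900): Education Credit: income exceeds €356,000 by €75,900, which is 31 full-or-partial €2,500 increments; reduction = 31 × €35 = €1,085, leaving €192.
Kwame (€378,200): Education Credit: income exceeds €356,000 by €22,200, which is 9 full-or-partial €2,500 increments; reduction = 9 × €35 = €315, leaving €962.
Difference: |€192 − €962| = €770.

€770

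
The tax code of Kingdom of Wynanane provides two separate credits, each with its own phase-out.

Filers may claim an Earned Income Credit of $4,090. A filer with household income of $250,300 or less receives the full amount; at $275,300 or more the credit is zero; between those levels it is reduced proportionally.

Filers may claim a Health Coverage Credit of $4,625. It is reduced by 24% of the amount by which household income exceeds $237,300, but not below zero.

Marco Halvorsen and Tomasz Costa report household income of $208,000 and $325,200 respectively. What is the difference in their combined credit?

Marco ($208,000): Earned Income Credit: $208,000 is at or below the $250,300 threshold, so the full $4,090 applies. Health Coverage Credit: $208,000 is at or below the $237,300 threshold, so the full $4,625 applies. total $4,090 + $4,625 = $8,715
Tomasz ($325,200): Earned Income Credit: $325,200 is at or above $275,300, so the credit is $0. Health Coverage Credit: 24% of the $87,900 excess over $237,300 is $21,096 ≥ base, so the credit is $0. total $0 + $0 = $0
Difference: |$8,715 − $0| = $8,715.

$8,715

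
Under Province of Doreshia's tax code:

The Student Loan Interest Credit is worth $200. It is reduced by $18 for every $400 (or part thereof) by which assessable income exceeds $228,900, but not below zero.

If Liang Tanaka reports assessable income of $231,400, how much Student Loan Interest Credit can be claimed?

Student Loan Interest Credit: income exceeds $228,900 by $2,500, which is 7 full-or-partial $400 increments; reduction = 7 × $18 = $126, leaving $74.

$74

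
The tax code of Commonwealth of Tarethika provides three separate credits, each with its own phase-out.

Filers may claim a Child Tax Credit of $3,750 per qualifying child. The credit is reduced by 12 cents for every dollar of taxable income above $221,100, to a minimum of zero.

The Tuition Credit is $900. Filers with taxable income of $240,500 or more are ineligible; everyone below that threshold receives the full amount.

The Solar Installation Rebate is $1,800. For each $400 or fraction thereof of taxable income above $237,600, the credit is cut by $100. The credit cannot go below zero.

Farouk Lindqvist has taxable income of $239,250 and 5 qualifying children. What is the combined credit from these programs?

Child Tax Credit: base = 5 × $3,750 = $18,750. 12% of the $18,150 excess over $221,100 is $2,178; credit = $18,750 − $2,178 = $16,572.
Tuition Credit: $239,250 is below the $240,500 cutoff, so the full $900 applies.
Solar Installation Rebate: income exceeds $237,600 by $1,650, which is 5 full-or-partial $400 increments; reduction = 5 × $100 = $500, leaving $1,300.
Total: $16,572 + $900 + $1,300 = $18,772.

$18,772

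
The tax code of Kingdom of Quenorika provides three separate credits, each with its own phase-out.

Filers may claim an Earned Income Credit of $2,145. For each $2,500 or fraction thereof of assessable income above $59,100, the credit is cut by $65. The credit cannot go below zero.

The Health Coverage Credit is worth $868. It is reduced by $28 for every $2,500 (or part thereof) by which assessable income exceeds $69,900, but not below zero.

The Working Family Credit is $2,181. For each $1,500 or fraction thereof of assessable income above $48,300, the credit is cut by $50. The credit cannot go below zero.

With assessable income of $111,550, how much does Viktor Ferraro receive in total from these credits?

$1,203

Earned Income Credit: income exceeds $59,100 by $52,450, which is 21 full-or-partial $2,500 increments; reduction = 21 × $65 = $1,365, leaving $780.
Health Coverage Credit: income exceeds $69,900 by $41,650, which is 17 full-or-partial $2,500 increments; reduction = 17 × $28 = $476, leaving $392.
Working Family Credit: income exceeds $48,300 by $63,250, which is 43 full-or-partial $1,500 increments; reduction = 43 × $50 = $2,150, leaving $31.
Total: $780 + $392 + $31 = $1,203.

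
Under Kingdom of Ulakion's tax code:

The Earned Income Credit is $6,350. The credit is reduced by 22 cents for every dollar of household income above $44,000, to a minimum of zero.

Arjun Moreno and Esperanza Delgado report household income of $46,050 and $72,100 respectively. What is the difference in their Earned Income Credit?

$5,731

Arjun ($46,050): Earned Income Credit: 22% of the $2,050 excess over $44,000 is $451; credit = $6,350 − $451 = $5,899.
Esperanza ($72,100): Earned Income Credit: 22% of the $28,100 excess over $44,000 is $6,182; credit = $6,350 − $6,182 = $168.
Difference: |$5,899 − $168| = $5,731.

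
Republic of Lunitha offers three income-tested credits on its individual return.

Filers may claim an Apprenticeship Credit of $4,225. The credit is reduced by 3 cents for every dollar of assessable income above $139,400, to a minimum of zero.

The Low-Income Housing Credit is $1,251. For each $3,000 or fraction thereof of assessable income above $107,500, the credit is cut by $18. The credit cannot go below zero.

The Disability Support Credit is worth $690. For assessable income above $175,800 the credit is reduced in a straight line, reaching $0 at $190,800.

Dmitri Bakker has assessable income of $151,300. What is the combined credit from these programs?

Apprenticeship Credit: 3% of the $11,900 excess over $139,400 is $357; credit = $4,225 − $357 = $3,868.
Low-Income Housing Credit: income exceeds $107,500 by $43,800, which is 15 full-or-partial $3,000 increments; reduction = 15 × $18 = $270, leaving $981.
Disability Support Credit: $151,300 is at or below the $175,800 threshold, so the full $690 applies.
Total: $3,868 + $981 + $690 = $5,539.

$5,539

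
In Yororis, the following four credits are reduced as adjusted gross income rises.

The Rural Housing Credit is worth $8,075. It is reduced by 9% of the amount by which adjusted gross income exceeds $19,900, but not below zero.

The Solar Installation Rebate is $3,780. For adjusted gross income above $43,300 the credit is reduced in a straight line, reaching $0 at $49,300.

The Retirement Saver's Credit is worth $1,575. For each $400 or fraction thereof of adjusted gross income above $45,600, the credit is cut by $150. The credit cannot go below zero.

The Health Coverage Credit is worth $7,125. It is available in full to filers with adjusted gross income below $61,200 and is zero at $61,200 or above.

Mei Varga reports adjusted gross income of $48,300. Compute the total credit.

$13,799

Rural Housing Credit: 9% of the $28,400 excess over $19,900 is $2,556; credit = $8,075 − $2,556 = $5,519.
Solar Installation Rebate: $48,300 is $5,000 into a $6,000 phase-out range, leaving 1,000/6,000 of the credit: $3,780 × 1,000/6,000 = $630.
Retirement Saver's Credit: income exceeds $45,600 by $2,700, which is 7 full-or-partial $400 increments; reduction = 7 × $150 = $1,050, leaving $525.
Health Coverage Credit: $48,300 is below the $61,200 cutoff, so the full $7,125 applies.
Total: $5,519 + $630 + $525 + $7,125 = $13,799.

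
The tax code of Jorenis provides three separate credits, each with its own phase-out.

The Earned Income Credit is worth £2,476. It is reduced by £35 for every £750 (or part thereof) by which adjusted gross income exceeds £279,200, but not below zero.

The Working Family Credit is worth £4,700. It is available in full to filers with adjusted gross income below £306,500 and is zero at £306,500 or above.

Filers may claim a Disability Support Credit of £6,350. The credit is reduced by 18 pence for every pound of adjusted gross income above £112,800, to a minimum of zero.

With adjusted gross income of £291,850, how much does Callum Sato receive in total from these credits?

Earned Income Credit: income exceeds £279,200 by £12,650, which is 17 full-or-partial £750 increments; reduction = 17 × £35 = £595, leaving £1,881.
Working Family Credit: £291,850 is below the £306,500 cutoff, so the full £4,700 applies.
Disability Support Credit: 18% of the £179,050 excess over £112,800 is £32,229 ≥ base, so the credit is £0.
Total: £1,881 + £4,700 + £0 = £6,581.

£6,581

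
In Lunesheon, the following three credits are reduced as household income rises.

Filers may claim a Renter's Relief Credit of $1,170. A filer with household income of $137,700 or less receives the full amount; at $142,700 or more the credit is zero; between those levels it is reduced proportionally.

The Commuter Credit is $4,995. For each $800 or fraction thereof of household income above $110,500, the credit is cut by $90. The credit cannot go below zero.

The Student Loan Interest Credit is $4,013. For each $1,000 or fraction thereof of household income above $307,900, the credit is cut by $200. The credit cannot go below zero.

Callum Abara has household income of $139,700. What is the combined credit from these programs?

Renter's Relief Credit: $139,700 is $2,000 into a $5,000 phase-out range, leaving 3,000/5,000 of the credit: $1,170 × 3,000/5,000 = $702.
Commuter Credit: income exceeds $110,500 by $29,200, which is 37 full-or-partial $800 increments; reduction = 37 × $90 = $3,330, leaving $1,665.
Student Loan Interest Credit: $139,700 is at or below the $307,900 threshold, so the full $4,013 applies.
Total: $702 + $1,665 + $4,013 = $6,380.

$6,380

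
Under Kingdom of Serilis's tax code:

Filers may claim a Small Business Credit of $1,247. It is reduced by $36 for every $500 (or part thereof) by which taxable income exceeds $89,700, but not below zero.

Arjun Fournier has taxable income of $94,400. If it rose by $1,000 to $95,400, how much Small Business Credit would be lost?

$72

At $94,400 — income exceeds $89,700 by $4,700, which is 10 full-or-partial $500 increments; reduction = 10 × $36 = $360, leaving $887.
At $95,400 — income exceeds $89,700 by $5,700, which is 12 full-or-partial $500 increments; reduction = 12 × $36 = $432, leaving $815.
Lost: $887 − $815 = $72.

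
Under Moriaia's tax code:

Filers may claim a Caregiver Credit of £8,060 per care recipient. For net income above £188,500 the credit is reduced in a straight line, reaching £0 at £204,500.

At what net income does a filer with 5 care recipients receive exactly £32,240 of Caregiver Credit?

£191,700

Full credit = 5 × £8,060 = £40,300.
£32,240 is 32,240/40,300 of the full £40,300, so 8,060/40,300 of the £16,000 range has been used: income = £188,500 + £16,000 × 8,060/40,300 = £191,700.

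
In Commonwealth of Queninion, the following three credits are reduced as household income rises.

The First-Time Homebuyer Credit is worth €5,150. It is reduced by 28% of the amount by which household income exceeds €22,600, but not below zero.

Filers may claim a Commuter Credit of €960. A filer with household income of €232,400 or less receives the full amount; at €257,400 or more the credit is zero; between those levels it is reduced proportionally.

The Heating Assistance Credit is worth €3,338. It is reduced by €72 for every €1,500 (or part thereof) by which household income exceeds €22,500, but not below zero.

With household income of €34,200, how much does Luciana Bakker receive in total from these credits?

€5,624

First-Time Homebuyer Credit: 28% of the €11,600 excess over €22,600 is €3,248; credit = €5,150 − €3,248 = €1,902.
Commuter Credit: €34,200 is at or below the €232,400 threshold, so the full €960 applies.
Heating Assistance Credit: income exceeds €22,500 by €11,700, which is 8 full-or-partial €1,500 increments; reduction = 8 × €72 = €576, leaving €2,762.
Total: €1,902 + €960 + €2,762 = €5,624.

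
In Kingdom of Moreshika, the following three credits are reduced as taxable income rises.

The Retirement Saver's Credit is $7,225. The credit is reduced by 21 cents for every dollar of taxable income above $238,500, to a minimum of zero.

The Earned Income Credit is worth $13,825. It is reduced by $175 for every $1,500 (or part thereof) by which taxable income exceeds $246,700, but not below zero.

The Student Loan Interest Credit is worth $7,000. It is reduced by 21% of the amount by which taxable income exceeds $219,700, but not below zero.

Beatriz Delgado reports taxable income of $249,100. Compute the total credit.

Retirement Saver's Credit: 21% of the $10,600 excess over $238,500 is $2,226; credit = $7,225 − $2,226 = $4,999.
Earned Income Credit: income exceeds $246,700 by $2,400, which is 2 full-or-partial $1,500 increments; reduction = 2 × $175 = $350, leaving $13,475.
Student Loan Interest Credit: 21% of the $29,400 excess over $219,700 is $6,174; credit = $7,000 − $6,174 = $826.
Total: $4,999 + $13,475 + $826 = $19,300.

$19,300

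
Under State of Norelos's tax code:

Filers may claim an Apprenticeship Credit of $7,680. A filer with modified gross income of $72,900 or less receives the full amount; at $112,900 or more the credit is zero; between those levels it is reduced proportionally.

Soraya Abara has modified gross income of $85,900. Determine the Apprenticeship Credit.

Apprenticeship Credit: $85,900 is $13,000 into a $40,000 phase-out range, leaving 27,000/40,000 of the credit: $7,680 × 27,000/40,000 = $5,184.

$5,184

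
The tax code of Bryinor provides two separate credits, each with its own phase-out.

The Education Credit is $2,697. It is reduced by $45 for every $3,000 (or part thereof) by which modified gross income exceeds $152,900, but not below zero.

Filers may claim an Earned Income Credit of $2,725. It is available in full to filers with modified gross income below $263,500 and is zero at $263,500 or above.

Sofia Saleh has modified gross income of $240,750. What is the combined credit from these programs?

Education Credit: income exceeds $152,900 by $87,850, which is 30 full-or-partial $3,000 increments; reduction = 30 × $45 = $1,350, leaving $1,347.
Earned Income Credit: $240,750 is below the $263,500 cutoff, so the full $2,725 applies.
Total: $1,347 + $2,725 = $4,072.

$4,072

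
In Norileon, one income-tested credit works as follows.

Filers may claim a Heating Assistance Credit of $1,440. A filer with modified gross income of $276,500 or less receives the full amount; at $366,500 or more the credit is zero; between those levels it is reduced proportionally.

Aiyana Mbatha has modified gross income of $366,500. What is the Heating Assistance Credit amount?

$0

Heating Assistance Credit: $366,500 is at or above $366,500, so the credit is $0.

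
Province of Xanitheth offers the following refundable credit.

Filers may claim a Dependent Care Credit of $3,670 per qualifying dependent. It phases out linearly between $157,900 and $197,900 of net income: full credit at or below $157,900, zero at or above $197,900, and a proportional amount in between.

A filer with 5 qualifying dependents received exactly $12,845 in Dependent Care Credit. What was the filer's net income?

Full credit = 5 × $3,670 = $18,350.
$12,845 is 12,845/18,350 of the full $18,350, so 5,505/18,350 of the $40,000 range has been used: income = $157,900 + $40,000 × 5,505/18,350 = $169,900.

$169,900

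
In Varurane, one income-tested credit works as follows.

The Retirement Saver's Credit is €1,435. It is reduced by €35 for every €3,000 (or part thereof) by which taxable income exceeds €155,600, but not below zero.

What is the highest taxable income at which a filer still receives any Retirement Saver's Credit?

After 40 increments the reduction is 40 × €35 = €1,400, leaving €35; one more increment wipes it out. Increment 40 ends at excess 40 × €3,000 = €120,000, so the highest qualifying income is €155,600 + €120,000 = €275,600.

€275,600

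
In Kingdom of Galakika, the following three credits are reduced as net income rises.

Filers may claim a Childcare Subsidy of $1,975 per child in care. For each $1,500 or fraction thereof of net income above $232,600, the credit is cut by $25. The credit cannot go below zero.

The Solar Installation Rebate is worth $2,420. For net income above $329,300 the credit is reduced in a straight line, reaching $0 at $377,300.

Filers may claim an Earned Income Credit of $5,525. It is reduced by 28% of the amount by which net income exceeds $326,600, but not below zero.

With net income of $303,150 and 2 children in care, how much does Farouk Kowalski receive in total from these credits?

Childcare Subsidy: base = 2 × $1,975 = $3,950. income exceeds $232,600 by $70,550, which is 48 full-or-partial $1,500 increments; reduction = 48 × $25 = $1,200, leaving $2,750.
Solar Installation Rebate: $303,150 is at or below the $329,300 threshold, so the full $2,420 applies.
Earned Income Credit: $303,150 is at or below the $326,600 threshold, so the full $5,525 applies.
Total: $2,750 + $2,420 + $5,525 = $10,695.

$10,695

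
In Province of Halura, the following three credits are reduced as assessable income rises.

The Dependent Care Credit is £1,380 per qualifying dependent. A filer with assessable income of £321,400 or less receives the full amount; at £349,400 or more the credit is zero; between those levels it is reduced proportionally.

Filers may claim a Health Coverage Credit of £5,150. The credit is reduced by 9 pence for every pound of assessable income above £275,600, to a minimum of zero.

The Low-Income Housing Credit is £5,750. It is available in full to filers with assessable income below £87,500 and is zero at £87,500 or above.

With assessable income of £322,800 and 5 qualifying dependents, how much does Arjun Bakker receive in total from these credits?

Dependent Care Credit: base = 5 × £1,380 = £6,900. £322,800 is £1,400 into a £28,000 phase-out range, leaving 26,600/28,000 of the credit: £6,900 × 26,600/28,000 = £6,555.
Health Coverage Credit: 9% of the £47,200 excess over £275,600 is £4,248; credit = £5,150 − £4,248 = £902.
Low-Income Housing Credit: £322,800 meets or exceeds the £87,500 cutoff, so the credit is £0.
Total: £6,555 + £902 + £0 = £7,457.

£7,457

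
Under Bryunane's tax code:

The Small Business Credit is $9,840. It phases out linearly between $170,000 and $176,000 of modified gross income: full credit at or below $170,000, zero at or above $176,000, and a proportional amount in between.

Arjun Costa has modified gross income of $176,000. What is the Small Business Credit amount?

$0

Small Business Credit: $176,000 is at or above $176,000, so the credit is $0.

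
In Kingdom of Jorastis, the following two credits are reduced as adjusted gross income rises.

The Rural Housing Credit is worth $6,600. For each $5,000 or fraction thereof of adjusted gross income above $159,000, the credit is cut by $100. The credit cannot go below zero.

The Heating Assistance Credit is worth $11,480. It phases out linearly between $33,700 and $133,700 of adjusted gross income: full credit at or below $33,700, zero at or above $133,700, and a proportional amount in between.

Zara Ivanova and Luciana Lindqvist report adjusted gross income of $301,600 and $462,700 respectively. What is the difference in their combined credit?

$3,200

Zara ($301,600): Rural Housing Credit: income exceeds $159,000 by $142,600, which is 29 full-or-partial $5,000 increments; reduction = 29 × $100 = $2,900, leaving $3,700. Heating Assistance Credit: $301,600 is at or above $133,700, so the credit is $0. total $3,700 + $0 = $3,700
Luciana ($462,700): Rural Housing Credit: income exceeds $159,000 by $303,700, which is 61 full-or-partial $5,000 increments; reduction = 61 × $100 = $6,100, leaving $500. Heating Assistance Credit: $462,700 is at or above $133,700, so the credit is $0. total $500 + $0 = $500
Difference: |$3,700 − $500| = $3,200.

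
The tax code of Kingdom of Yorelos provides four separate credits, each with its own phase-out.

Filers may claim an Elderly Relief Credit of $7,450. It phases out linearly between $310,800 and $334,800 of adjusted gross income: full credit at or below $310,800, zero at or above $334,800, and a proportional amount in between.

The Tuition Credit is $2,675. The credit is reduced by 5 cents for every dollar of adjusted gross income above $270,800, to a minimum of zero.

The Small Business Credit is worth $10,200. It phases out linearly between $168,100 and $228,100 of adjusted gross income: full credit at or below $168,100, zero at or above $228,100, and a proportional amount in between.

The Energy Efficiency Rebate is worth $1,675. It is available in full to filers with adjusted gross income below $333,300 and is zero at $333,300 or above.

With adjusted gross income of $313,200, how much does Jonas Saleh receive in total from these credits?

$8,935

Elderly Relief Credit: $313,200 is $2,400 into a $24,000 phase-out range, leaving 21,600/24,000 of the credit: $7,450 × 21,600/24,000 = $6,705.
Tuition Credit: 5% of the $42,400 excess over $270,800 is $2,120; credit = $2,675 − $2,120 = $555.
Small Business Credit: $313,200 is at or above $228,100, so the credit is $0.
Energy Efficiency Rebate: $313,200 is below the $333,300 cutoff, so the full $1,675 applies.
Total: $6,705 + $555 + $0 + $1,675 = $8,935.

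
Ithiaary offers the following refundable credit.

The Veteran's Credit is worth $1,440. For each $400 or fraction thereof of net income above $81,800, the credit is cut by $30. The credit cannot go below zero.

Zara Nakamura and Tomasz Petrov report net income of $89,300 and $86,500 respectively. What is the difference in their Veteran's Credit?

Zara ($89,300): Veteran's Credit: income exceeds $81,800 by $7,500, which is 19 full-or-partial $400 increments; reduction = 19 × $30 = $570, leaving $870.
Tomasz ($86,500): Veteran's Credit: income exceeds $81,800 by $4,700, which is 12 full-or-partial $400 increments; reduction = 12 × $30 = $360, leaving $1,080.
Difference: |$870 − $1,080| = $210.

$210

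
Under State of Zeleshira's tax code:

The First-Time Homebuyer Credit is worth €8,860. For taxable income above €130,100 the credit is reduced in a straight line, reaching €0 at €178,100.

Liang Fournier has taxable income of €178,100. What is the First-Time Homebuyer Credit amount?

€0

First-Time Homebuyer Credit: €178,100 is at or above €178,100, so the credit is €0.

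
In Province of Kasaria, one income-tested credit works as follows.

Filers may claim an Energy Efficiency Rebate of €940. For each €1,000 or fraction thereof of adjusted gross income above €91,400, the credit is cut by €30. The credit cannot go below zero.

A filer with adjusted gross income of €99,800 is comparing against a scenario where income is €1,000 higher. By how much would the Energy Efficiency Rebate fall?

At €99,800 — income exceeds €91,400 by €8,400, which is 9 full-or-partial €1,000 increments; reduction = 9 × €30 = €270, leaving €670.
At €100,800 — income exceeds €91,400 by €9,400, which is 10 full-or-partial €1,000 increments; reduction = 10 × €30 = €300, leaving €640.
Lost: €670 − €640 = €30.

€30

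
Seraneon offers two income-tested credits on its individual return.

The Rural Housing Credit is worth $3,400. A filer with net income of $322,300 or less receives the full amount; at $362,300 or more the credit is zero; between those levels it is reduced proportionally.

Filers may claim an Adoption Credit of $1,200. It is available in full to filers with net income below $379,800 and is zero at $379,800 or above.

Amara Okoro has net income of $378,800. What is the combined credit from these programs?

Rural Housing Credit: $378,800 is at or above $362,300, so the credit is $0.
Adoption Credit: $378,800 is below the $379,800 cutoff, so the full $1,200 applies.
Total: $0 + $1,200 = $1,200.

$1,200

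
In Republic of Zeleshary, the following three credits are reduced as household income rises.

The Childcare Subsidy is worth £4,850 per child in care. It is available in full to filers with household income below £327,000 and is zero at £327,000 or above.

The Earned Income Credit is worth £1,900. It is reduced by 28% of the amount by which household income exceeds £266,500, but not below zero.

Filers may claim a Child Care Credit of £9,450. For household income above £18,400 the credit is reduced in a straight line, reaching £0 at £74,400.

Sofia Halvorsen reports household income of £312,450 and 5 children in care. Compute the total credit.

£24,250

Childcare Subsidy: base = 5 × £4,850 = £24,250. £312,450 is below the £327,000 cutoff, so the full £24,250 applies.
Earned Income Credit: 28% of the £45,950 excess over £266,500 is £12,866 ≥ base, so the credit is £0.
Child Care Credit: £312,450 is at or above £74,400, so the credit is £0.
Total: £24,250 + £0 + £0 = £24,250.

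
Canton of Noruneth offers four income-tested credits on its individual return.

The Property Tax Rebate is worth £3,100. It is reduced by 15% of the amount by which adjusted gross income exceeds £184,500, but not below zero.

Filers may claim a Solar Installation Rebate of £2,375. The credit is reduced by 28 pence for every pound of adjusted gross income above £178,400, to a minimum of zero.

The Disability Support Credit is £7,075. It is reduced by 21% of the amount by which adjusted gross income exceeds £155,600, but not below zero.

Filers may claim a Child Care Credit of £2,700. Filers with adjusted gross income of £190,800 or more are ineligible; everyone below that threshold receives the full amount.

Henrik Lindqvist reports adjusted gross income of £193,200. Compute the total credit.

Property Tax Rebate: 15% of the £8,700 excess over £184,500 is £1,305; credit = £3,100 − £1,305 = £1,795.
Solar Installation Rebate: 28% of the £14,800 excess over £178,400 is £4,144 ≥ base, so the credit is £0.
Disability Support Credit: 21% of the £37,600 excess over £155,600 is £7,896 ≥ base, so the credit is £0.
Child Care Credit: £193,200 meets or exceeds the £190,800 cutoff, so the credit is £0.
Total: £1,795 + £0 + £0 + £0 = £1,795.

£1,795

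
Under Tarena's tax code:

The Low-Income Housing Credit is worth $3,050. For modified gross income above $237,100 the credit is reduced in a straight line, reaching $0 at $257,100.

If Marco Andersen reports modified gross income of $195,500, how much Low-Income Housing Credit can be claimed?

Low-Income Housing Credit: $195,500 is at or below the $237,100 threshold, so the full $3,050 applies.

$3,050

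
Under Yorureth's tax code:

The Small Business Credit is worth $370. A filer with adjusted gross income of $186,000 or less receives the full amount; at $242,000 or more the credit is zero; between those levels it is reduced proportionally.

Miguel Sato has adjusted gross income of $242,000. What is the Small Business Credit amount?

Small Business Credit: $242,000 is at or above $242,000, so the credit is $0.

$0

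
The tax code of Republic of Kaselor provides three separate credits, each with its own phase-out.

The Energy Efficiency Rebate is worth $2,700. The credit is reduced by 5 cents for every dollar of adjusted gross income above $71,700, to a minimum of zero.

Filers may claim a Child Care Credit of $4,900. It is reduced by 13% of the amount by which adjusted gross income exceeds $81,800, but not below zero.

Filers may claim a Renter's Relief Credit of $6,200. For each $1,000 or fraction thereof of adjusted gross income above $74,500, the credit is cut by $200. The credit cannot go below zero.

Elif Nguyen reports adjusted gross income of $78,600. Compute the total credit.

Energy Efficiency Rebate: 5% of the $6,900 excess over $71,700 is $345; credit = $2,700 − $345 = $2,355.
Child Care Credit: $78,600 is at or below the $81,800 threshold, so the full $4,900 applies.
Renter's Relief Credit: income exceeds $74,500 by $4,100, which is 5 full-or-partial $1,000 increments; reduction = 5 × $200 = $1,000, leaving $5,200.
Total: $2,355 + $4,900 + $5,200 = $12,455.

$12,455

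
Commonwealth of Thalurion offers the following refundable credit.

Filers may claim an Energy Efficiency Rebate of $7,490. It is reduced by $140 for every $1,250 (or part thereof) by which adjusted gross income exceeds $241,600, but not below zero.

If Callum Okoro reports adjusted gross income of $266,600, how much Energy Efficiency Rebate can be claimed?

$4,690

Energy Efficiency Rebate: income exceeds $241,600 by $25,000, which is 20 full-or-partial $1,250 increments; reduction = 20 × $140 = $2,800, leaving $4,690.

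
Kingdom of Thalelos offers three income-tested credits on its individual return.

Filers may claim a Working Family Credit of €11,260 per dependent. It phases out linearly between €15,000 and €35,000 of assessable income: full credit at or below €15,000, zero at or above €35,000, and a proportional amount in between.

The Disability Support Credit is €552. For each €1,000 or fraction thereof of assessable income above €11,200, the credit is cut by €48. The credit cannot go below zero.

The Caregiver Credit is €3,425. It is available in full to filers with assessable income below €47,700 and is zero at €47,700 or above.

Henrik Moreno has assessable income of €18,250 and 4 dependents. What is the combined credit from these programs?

Working Family Credit: base = 4 × €11,260 = €45,040. €18,250 is €3,250 into a €20,000 phase-out range, leaving 16,750/20,000 of the credit: €45,040 × 16,750/20,000 = €37,721.
Disability Support Credit: income exceeds €11,200 by €7,050, which is 8 full-or-partial €1,000 increments; reduction = 8 × €48 = €384, leaving €168.
Caregiver Credit: €18,250 is below the €47,700 cutoff, so the full €3,425 applies.
Total: €37,721 + €168 + €3,425 = €41,314.

€41,314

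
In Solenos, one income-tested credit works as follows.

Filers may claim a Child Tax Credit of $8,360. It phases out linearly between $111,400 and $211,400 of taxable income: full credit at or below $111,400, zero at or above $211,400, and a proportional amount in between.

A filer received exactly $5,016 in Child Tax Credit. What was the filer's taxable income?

$151,400

$5,016 is 5,016/8,360 of the full $8,360, so 3,344/8,360 of the $100,000 range has been used: income = $111,400 + $100,000 × 3,344/8,360 = $151,400.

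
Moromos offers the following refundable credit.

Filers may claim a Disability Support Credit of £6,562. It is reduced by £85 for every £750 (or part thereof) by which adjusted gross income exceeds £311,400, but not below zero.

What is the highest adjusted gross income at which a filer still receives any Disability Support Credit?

£369,150

After 77 increments the reduction is 77 × £85 = £6,545, leaving £17; one more increment wipes it out. Increment 77 ends at excess 77 × £750 = £57,750, so the highest qualifying income is £311,400 + £57,750 = £369,150.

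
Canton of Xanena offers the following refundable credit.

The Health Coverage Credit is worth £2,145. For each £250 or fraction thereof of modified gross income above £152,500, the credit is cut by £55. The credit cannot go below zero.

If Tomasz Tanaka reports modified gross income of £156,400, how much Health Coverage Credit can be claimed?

Health Coverage Credit: income exceeds £152,500 by £3,900, which is 16 full-or-partial £250 increments; reduction = 16 × £55 = £880, leaving £1,265.

£1,265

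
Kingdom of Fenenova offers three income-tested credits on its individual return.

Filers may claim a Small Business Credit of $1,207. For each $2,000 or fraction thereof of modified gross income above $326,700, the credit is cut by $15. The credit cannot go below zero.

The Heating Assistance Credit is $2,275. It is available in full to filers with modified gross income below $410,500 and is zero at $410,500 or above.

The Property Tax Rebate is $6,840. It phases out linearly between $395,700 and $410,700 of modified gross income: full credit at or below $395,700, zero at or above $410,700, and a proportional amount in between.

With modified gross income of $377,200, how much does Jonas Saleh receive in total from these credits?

Small Business Credit: income exceeds $326,700 by $50,500, which is 26 full-or-partial $2,000 increments; reduction = 26 × $15 = $390, leaving $817.
Heating Assistance Credit: $377,200 is below the $410,500 cutoff, so the full $2,275 applies.
Property Tax Rebate: $377,200 is at or below the $395,700 threshold, so the full $6,840 applies.
Total: $817 + $2,275 + $6,840 = $9,932.

$9,932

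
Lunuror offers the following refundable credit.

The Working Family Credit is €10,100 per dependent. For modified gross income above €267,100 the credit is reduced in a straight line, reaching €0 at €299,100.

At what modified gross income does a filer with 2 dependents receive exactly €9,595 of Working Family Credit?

€283,900

Full credit = 2 × €10,100 = €20,200.
€9,595 is 9,595/20,200 of the full €20,200, so 10,605/20,200 of the €32,000 range has been used: income = €267,100 + €32,000 × 10,605/20,200 = €283,900.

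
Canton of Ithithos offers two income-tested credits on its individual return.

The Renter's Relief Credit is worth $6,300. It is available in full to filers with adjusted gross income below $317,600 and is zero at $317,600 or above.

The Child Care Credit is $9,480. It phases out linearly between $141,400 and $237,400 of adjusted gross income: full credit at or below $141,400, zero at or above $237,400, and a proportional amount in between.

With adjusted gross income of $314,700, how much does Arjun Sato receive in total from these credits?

$6,300

Renter's Relief Credit: $314,700 is below the $317,600 cutoff, so the full $6,300 applies.
Child Care Credit: $314,700 is at or above $237,400, so the credit is $0.
Total: $6,300 + $0 = $6,300.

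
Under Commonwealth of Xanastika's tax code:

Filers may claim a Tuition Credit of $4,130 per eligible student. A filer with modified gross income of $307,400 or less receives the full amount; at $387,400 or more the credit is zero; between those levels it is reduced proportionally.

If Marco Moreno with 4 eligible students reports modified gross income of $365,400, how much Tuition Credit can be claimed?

$4,543

Tuition Credit: base = 4 × $4,130 = $16,520. $365,400 is $58,000 into a $80,000 phase-out range, leaving 22,000/80,000 of the credit: $16,520 × 22,000/80,000 = $4,543.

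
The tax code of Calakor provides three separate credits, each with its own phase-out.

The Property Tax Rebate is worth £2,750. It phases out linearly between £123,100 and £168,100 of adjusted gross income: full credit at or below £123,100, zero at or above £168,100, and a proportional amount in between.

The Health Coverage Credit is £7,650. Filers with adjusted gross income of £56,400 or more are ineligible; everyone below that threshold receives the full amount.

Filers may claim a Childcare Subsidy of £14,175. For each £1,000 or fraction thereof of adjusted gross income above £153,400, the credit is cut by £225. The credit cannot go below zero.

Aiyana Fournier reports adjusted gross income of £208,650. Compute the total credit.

£1,575

Property Tax Rebate: £208,650 is at or above £168,100, so the credit is £0.
Health Coverage Credit: £208,650 meets or exceeds the £56,400 cutoff, so the credit is £0.
Childcare Subsidy: income exceeds £153,400 by £55,250, which is 56 full-or-partial £1,000 increments; reduction = 56 × £225 = £12,600, leaving £1,575.
Total: £0 + £0 + £1,575 = £1,575.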